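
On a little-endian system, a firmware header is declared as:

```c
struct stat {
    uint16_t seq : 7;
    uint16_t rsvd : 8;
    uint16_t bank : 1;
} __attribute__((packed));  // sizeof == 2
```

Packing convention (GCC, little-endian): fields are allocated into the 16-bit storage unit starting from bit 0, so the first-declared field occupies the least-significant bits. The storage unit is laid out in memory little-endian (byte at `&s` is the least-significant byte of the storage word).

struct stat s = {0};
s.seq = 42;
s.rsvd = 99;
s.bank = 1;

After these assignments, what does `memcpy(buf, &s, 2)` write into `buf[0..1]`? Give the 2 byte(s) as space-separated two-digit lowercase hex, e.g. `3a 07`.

aa b1

seq:7 = 42 → 0x2a << 0 → word 0x002a
rsvd:8 = 99 → 0x63 << 7 → word 0x31aa
bank:1 = 1 → 0x1 << 15 → word 0xb1aa
word = 0xb1aa → little-endian bytes:
  [0]=0xaa  [1]=0xb1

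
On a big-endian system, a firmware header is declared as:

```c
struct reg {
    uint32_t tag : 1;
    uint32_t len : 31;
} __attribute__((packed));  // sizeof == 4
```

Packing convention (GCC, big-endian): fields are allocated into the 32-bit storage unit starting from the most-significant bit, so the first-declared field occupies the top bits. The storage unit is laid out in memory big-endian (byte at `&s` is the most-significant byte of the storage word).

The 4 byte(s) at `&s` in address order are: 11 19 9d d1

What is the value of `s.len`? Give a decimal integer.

[0]=0x11 [1]=0x19 [2]=0x9d [3]=0xd1 (big-endian) → word 0x11199dd1
tag [31+:1] = (word>>31) & 0x1 = 0
len [0+:31] = (word>>0) & 0x7fffffff = 286891473  ←

286891473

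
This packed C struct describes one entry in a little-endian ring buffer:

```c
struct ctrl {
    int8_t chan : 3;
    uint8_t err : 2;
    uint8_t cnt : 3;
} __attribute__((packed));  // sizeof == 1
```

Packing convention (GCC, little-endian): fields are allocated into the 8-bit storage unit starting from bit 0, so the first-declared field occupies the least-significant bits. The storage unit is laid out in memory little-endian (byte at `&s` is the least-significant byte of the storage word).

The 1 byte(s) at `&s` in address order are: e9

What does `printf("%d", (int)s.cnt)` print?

[0]=0xe9 (little-endian) → word 0xe9
chan:3 @ bit 0 → (0xe9>>0)&0x7 = 0x1
err:2 @ bit 3 → (0xe9>>3)&0x3 = 0x1
cnt:3 @ bit 5 → (0xe9>>5)&0x7 = 0x7  ←

7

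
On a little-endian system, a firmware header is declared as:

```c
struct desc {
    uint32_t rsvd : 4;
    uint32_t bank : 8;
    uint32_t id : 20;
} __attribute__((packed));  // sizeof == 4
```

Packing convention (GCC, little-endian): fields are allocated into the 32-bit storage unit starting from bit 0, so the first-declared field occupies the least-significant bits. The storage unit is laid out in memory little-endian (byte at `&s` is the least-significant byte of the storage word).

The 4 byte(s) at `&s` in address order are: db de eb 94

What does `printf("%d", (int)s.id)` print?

[0]=0xdb [1]=0xde [2]=0xeb [3]=0x94 (little-endian) → word 0x94ebdedb
rsvd:4 @ bit 0 → (0x94ebdedb>>0)&0xf = 0xb
bank:8 @ bit 4 → (0x94ebdedb>>4)&0xff = 0xed
id:20 @ bit 12 → (0x94ebdedb>>12)&0xfffff = 0x94ebd  ←

609981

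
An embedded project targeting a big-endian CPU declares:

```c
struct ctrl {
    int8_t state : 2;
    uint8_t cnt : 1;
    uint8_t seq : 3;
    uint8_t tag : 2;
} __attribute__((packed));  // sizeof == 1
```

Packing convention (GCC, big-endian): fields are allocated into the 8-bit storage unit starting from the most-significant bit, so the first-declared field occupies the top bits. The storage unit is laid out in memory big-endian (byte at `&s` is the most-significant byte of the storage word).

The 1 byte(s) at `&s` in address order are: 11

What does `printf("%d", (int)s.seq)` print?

[0]=0x11 (big-endian) → word 0x11
state:2 @ bit 6 → (0x11>>6)&0x3 = 0x0
cnt:1 @ bit 5 → (0x11>>5)&0x1 = 0x0
seq:3 @ bit 2 → (0x11>>2)&0x7 = 0x4  ←
tag:2 @ bit 0 → (0x11>>0)&0x3 = 0x1

4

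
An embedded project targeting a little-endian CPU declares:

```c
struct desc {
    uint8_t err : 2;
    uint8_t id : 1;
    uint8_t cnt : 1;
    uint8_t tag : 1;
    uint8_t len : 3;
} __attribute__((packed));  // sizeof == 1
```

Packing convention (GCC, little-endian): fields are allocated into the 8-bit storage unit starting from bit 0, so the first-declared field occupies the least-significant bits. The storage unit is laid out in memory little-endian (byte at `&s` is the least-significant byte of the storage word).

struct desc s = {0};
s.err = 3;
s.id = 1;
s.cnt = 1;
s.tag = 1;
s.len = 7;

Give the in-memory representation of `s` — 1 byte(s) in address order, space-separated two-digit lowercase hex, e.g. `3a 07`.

err:2 = 3 → 0x3 << 0 → word 0x03
id:1 = 1 → 0x1 << 2 → word 0x07
cnt:1 = 1 → 0x1 << 3 → word 0x0f
tag:1 = 1 → 0x1 << 4 → word 0x1f
len:3 = 7 → 0x7 << 5 → word 0xff
word = 0xff → little-endian bytes:
  [0]=0xff

ff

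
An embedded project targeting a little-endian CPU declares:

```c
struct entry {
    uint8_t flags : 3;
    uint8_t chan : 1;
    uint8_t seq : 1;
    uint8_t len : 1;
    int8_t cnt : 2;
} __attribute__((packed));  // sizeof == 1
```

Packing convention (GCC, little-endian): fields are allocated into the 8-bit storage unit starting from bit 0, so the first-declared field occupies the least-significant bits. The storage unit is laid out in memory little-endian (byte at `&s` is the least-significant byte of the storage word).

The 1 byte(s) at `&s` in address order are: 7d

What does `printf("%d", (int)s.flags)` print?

5

[0]=0x7d (little-endian) → word 0x7d
flags:3 @ bit 0 → (0x7d>>0)&0x7 = 0x5  ←
chan:1 @ bit 3 → (0x7d>>3)&0x1 = 0x1
seq:1 @ bit 4 → (0x7d>>4)&0x1 = 0x1
len:1 @ bit 5 → (0x7d>>5)&0x1 = 0x1
cnt:2 @ bit 6 → (0x7d>>6)&0x3 = 0x1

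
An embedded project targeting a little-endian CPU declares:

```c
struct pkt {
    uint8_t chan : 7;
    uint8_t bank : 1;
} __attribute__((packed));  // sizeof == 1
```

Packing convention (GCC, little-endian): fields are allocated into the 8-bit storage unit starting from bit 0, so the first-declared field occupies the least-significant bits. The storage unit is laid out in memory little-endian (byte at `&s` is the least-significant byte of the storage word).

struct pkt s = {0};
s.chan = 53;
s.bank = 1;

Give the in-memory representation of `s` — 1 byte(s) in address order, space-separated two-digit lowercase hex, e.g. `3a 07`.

b5

chan (7b) val=53 bits=0x35 at bit 0: 0x35
bank (1b) val=1 bits=0x1 at bit 7: 0xb5
word = 0xb5 → little-endian bytes:
  [0]=0xb5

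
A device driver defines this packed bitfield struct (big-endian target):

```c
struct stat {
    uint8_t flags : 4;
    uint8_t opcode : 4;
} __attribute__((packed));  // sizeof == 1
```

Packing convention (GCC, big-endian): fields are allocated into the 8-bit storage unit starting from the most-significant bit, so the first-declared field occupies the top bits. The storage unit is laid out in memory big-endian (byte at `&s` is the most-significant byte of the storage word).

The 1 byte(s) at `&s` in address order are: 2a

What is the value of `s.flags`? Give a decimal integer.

[0]=0x2a (big-endian) → word 0x2a
flags:4 @ bit 4 → (0x2a>>4)&0xf = 0x2  ←
opcode:4 @ bit 0 → (0x2a>>0)&0xf = 0xa

2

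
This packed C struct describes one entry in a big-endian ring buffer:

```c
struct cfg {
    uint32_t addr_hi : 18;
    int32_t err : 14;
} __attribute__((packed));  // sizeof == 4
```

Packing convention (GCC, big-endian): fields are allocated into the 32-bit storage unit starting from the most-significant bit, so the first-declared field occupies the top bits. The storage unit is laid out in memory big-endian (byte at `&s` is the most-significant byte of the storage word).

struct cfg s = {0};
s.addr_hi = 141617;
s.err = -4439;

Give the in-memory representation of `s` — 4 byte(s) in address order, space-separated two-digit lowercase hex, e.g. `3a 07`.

addr_hi (18b) val=141617 bits=0x22931 at bit 14: 0x8a4c4000
err (14b) val=-4439 bits=0x2ea9 at bit 0: 0x8a4c6ea9
word = 0x8a4c6ea9 → big-endian bytes:
  [0]=0x8a  [1]=0x4c  [2]=0x6e  [3]=0xa9

8a 4c 6e a9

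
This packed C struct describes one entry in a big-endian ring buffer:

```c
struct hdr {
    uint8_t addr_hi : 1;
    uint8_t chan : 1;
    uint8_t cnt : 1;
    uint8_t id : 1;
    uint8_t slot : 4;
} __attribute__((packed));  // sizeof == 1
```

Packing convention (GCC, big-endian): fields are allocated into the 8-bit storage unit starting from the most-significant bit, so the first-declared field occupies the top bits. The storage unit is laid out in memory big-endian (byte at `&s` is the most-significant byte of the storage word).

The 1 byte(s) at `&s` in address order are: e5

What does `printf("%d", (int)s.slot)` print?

5

[0]=0xe5 (big-endian) → word 0xe5
addr_hi [7+:1] = (word>>7) & 0x1 = 1
chan [6+:1] = (word>>6) & 0x1 = 1
cnt [5+:1] = (word>>5) & 0x1 = 1
id [4+:1] = (word>>4) & 0x1 = 0
slot [0+:4] = (word>>0) & 0xf = 5  ←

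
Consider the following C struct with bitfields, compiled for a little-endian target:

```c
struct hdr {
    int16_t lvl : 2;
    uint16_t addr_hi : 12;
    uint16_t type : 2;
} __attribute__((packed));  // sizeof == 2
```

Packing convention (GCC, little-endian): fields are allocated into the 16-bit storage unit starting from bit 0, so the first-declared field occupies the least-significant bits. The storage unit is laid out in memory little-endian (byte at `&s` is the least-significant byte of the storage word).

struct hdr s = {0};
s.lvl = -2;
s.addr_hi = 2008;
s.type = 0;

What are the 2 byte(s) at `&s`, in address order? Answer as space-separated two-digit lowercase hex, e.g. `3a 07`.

62 1f

lvl (2b) val=-2 bits=0x2 at bit 0: 0x0002
addr_hi (12b) val=2008 bits=0x7d8 at bit 2: 0x1f62
type (2b) val=0 bits=0x0 at bit 14: 0x1f62
word = 0x1f62 → little-endian bytes:
  [0]=0x62  [1]=0x1f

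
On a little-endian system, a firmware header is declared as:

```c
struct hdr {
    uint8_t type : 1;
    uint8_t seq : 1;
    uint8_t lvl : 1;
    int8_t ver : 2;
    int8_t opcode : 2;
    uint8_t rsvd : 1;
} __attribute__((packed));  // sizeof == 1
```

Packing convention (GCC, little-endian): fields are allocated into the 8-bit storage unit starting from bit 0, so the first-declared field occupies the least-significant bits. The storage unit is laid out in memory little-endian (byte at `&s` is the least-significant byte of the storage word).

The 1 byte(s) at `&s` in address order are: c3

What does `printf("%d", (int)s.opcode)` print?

-2

[0]=0xc3 (little-endian) → word 0xc3
type [0+:1] = (word>>0) & 0x1 = 1
seq [1+:1] = (word>>1) & 0x1 = 1
lvl [2+:1] = (word>>2) & 0x1 = 0
ver [3+:2] = (word>>3) & 0x3 = 0
opcode [5+:2] = (word>>5) & 0x3 = 2  ←
rsvd [7+:1] = (word>>7) & 0x1 = 1
opcode signed 2b, MSB=1: 2 - 4 = -2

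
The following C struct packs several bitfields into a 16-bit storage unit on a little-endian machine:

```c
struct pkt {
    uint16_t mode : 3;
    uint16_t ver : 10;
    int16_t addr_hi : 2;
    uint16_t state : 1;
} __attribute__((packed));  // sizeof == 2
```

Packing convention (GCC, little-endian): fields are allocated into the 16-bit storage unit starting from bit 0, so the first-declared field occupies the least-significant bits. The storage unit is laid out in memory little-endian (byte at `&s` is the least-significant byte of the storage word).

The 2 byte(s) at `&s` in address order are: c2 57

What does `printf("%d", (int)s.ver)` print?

[0]=0xc2 [1]=0x57 (little-endian) → word 0x57c2
mode [0+:3] = (word>>0) & 0x7 = 2
ver [3+:10] = (word>>3) & 0x3ff = 760  ←
addr_hi [13+:2] = (word>>13) & 0x3 = 2
state [15+:1] = (word>>15) & 0x1 = 0

760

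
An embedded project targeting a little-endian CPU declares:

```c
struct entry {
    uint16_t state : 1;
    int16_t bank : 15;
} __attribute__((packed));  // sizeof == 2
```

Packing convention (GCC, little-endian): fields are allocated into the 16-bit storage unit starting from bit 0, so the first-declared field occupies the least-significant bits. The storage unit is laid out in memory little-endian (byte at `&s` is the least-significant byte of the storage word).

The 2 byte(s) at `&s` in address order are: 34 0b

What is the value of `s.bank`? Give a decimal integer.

[0]=0x34 [1]=0x0b (little-endian) → word 0x0b34
state:1 @ bit 0 → (0x0b34>>0)&0x1 = 0x0
bank:15 @ bit 1 → (0x0b34>>1)&0x7fff = 0x59a  ←
bank signed 15b, MSB=0: value = 1434

1434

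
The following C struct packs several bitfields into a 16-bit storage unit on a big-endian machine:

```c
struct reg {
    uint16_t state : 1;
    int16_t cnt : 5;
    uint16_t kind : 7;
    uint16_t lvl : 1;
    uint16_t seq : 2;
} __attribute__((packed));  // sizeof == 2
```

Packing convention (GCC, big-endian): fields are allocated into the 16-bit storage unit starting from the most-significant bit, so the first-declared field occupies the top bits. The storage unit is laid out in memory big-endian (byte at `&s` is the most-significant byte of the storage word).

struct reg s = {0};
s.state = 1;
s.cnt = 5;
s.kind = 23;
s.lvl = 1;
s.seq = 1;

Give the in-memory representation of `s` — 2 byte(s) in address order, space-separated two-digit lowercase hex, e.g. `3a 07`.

94 bd

[15+:1] state=1 & 0x1 = 0x1; word=0x8000
[10+:5] cnt=5 & 0x1f = 0x5; word=0x9400
[3+:7] kind=23 & 0x7f = 0x17; word=0x94b8
[2+:1] lvl=1 & 0x1 = 0x1; word=0x94bc
[0+:2] seq=1 & 0x3 = 0x1; word=0x94bd
word = 0x94bd → big-endian bytes:
  [0]=0x94  [1]=0xbd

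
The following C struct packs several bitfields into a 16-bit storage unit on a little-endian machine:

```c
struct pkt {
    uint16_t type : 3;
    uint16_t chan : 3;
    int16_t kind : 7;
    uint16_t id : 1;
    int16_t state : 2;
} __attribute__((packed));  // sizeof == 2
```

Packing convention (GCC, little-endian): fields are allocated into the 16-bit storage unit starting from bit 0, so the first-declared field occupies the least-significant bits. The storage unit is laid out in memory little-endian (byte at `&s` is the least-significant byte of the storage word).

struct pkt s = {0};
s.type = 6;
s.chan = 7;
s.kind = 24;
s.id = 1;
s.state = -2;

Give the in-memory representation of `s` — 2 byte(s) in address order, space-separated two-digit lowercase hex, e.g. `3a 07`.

3e a6

[0+:3] type=6 & 0x7 = 0x6; word=0x0006
[3+:3] chan=7 & 0x7 = 0x7; word=0x003e
[6+:7] kind=24 & 0x7f = 0x18; word=0x063e
[13+:1] id=1 & 0x1 = 0x1; word=0x263e
[14+:2] state=-2 & 0x3 = 0x2; word=0xa63e
word = 0xa63e → little-endian bytes:
  [0]=0x3e  [1]=0xa6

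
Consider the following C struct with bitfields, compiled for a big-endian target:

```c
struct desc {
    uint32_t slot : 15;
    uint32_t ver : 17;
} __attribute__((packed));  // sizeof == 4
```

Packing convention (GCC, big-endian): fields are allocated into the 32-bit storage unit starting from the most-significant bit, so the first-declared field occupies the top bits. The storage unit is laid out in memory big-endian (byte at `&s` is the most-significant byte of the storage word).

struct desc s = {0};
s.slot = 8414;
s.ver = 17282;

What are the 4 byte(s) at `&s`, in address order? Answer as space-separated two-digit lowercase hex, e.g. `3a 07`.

slot (15b) val=8414 bits=0x20de at bit 17: 0x41bc0000
ver (17b) val=17282 bits=0x4382 at bit 0: 0x41bc4382
word = 0x41bc4382 → big-endian bytes:
  [0]=0x41  [1]=0xbc  [2]=0x43  [3]=0x82

41 bc 43 82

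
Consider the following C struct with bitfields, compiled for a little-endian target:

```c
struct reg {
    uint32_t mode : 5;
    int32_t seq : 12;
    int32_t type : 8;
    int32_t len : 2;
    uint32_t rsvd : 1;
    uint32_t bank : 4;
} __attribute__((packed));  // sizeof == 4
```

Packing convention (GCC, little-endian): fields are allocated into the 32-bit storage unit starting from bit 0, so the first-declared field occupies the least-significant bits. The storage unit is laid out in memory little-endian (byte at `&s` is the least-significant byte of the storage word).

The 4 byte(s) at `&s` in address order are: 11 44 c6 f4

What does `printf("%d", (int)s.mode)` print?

[0]=0x11 [1]=0x44 [2]=0xc6 [3]=0xf4 (little-endian) → word 0xf4c64411
mode [0+:5] = (word>>0) & 0x1f = 17  ←
seq [5+:12] = (word>>5) & 0xfff = 544
type [17+:8] = (word>>17) & 0xff = 99
len [25+:2] = (word>>25) & 0x3 = 2
rsvd [27+:1] = (word>>27) & 0x1 = 0
bank [28+:4] = (word>>28) & 0xf = 15

17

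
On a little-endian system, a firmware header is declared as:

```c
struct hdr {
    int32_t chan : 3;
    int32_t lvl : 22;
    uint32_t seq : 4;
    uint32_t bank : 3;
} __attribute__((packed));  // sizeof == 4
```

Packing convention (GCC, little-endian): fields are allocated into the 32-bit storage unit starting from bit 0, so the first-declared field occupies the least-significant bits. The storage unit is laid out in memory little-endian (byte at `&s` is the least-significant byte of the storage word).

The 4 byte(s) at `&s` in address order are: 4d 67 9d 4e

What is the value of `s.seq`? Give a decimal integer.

[0]=0x4d [1]=0x67 [2]=0x9d [3]=0x4e (little-endian) → word 0x4e9d674d
chan [0+:3] = (word>>0) & 0x7 = 5
lvl [3+:22] = (word>>3) & 0x3fffff = 1289449
seq [25+:4] = (word>>25) & 0xf = 7  ←
bank [29+:3] = (word>>29) & 0x7 = 2

7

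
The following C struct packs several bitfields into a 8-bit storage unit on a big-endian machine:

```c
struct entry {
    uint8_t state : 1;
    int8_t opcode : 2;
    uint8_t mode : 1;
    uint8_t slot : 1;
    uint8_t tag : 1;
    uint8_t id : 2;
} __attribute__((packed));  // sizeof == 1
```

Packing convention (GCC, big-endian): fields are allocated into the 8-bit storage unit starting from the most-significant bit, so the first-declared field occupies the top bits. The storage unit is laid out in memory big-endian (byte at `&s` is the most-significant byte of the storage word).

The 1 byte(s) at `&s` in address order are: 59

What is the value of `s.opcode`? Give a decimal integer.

-2

[0]=0x59 (big-endian) → word 0x59
state:1 @ bit 7 → (0x59>>7)&0x1 = 0x0
opcode:2 @ bit 5 → (0x59>>5)&0x3 = 0x2  ←
mode:1 @ bit 4 → (0x59>>4)&0x1 = 0x1
slot:1 @ bit 3 → (0x59>>3)&0x1 = 0x1
tag:1 @ bit 2 → (0x59>>2)&0x1 = 0x0
id:2 @ bit 0 → (0x59>>0)&0x3 = 0x1
opcode signed 2b, MSB=1: 2 - 4 = -2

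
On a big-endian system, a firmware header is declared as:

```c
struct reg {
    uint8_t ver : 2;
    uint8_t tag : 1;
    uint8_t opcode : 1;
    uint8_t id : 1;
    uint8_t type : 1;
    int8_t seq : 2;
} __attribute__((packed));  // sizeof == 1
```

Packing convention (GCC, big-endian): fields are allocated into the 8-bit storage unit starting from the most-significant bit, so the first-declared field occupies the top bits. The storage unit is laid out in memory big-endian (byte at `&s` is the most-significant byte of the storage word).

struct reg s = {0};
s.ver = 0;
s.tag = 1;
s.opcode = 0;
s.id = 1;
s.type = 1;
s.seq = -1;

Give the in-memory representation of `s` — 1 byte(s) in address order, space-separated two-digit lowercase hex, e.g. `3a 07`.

2f

[6+:2] ver=0 & 0x3 = 0x0; word=0x00
[5+:1] tag=1 & 0x1 = 0x1; word=0x20
[4+:1] opcode=0 & 0x1 = 0x0; word=0x20
[3+:1] id=1 & 0x1 = 0x1; word=0x28
[2+:1] type=1 & 0x1 = 0x1; word=0x2c
[0+:2] seq=-1 & 0x3 = 0x3; word=0x2f
word = 0x2f → big-endian bytes:
  [0]=0x2f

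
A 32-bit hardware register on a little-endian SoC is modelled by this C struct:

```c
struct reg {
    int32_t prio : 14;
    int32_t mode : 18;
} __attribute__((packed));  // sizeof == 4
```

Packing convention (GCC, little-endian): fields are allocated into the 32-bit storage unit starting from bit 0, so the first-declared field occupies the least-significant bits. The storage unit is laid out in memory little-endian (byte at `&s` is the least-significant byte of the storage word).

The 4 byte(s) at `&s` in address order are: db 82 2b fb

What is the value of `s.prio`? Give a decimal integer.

731

[0]=0xdb [1]=0x82 [2]=0x2b [3]=0xfb (little-endian) → word 0xfb2b82db
prio:14 @ bit 0 → (0xfb2b82db>>0)&0x3fff = 0x2db  ←
mode:18 @ bit 14 → (0xfb2b82db>>14)&0x3ffff = 0x3ecae
prio signed 14b, MSB=0: value = 731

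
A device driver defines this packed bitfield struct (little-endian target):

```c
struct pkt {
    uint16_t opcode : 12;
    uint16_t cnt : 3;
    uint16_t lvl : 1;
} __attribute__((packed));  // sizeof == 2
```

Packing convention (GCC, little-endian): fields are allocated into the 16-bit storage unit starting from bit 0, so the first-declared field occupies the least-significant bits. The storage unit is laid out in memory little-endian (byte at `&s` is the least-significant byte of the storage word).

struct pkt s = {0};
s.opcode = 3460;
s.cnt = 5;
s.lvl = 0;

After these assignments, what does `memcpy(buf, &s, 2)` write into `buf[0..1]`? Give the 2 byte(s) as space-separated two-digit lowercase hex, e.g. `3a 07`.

84 5d

[0+:12] opcode=3460 & 0xfff = 0xd84; word=0x0d84
[12+:3] cnt=5 & 0x7 = 0x5; word=0x5d84
[15+:1] lvl=0 & 0x1 = 0x0; word=0x5d84
word = 0x5d84 → little-endian bytes:
  [0]=0x84  [1]=0x5d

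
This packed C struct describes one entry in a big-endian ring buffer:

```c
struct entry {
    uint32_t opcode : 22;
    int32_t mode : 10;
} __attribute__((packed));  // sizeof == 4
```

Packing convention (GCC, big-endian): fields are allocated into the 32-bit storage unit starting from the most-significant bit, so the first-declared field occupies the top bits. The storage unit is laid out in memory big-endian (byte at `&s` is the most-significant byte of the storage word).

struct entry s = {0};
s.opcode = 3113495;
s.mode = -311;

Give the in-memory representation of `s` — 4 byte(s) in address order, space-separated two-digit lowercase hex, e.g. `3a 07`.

be 08 5e c9

[10+:22] opcode=3113495 & 0x3fffff = 0x2f8217; word=0xbe085c00
[0+:10] mode=-311 & 0x3ff = 0x2c9; word=0xbe085ec9
word = 0xbe085ec9 → big-endian bytes:
  [0]=0xbe  [1]=0x08  [2]=0x5e  [3]=0xc9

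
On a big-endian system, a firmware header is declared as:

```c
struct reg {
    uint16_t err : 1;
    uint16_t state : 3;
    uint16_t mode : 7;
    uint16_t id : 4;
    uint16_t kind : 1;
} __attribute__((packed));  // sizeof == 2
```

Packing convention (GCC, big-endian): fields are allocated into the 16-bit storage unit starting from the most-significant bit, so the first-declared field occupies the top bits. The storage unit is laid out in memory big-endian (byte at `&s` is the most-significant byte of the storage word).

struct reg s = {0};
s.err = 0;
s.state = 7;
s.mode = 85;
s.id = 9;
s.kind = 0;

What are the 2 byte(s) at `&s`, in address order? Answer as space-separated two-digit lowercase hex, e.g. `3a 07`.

7a b2

err (1b) val=0 bits=0x0 at bit 15: 0x0000
state (3b) val=7 bits=0x7 at bit 12: 0x7000
mode (7b) val=85 bits=0x55 at bit 5: 0x7aa0
id (4b) val=9 bits=0x9 at bit 1: 0x7ab2
kind (1b) val=0 bits=0x0 at bit 0: 0x7ab2
word = 0x7ab2 → big-endian bytes:
  [0]=0x7a  [1]=0xb2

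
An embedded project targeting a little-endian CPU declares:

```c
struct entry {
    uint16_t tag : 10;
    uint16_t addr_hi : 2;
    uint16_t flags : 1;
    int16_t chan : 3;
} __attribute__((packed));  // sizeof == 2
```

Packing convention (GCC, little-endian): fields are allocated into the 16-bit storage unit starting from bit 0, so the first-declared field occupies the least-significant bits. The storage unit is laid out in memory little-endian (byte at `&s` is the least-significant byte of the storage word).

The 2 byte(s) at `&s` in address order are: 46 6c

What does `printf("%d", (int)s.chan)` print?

[0]=0x46 [1]=0x6c (little-endian) → word 0x6c46
tag:10 @ bit 0 → (0x6c46>>0)&0x3ff = 0x46
addr_hi:2 @ bit 10 → (0x6c46>>10)&0x3 = 0x3
flags:1 @ bit 12 → (0x6c46>>12)&0x1 = 0x0
chan:3 @ bit 13 → (0x6c46>>13)&0x7 = 0x3  ←
chan signed 3b, MSB=0: value = 3

3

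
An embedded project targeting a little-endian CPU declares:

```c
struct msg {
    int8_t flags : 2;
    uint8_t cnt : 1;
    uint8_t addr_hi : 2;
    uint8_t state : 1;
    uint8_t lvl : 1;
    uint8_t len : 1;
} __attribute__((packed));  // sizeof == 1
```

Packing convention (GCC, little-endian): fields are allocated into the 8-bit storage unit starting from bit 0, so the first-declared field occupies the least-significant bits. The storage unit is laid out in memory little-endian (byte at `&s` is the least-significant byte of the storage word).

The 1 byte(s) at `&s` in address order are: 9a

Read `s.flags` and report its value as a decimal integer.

-2

[0]=0x9a (little-endian) → word 0x9a
flags:2 @ bit 0 → (0x9a>>0)&0x3 = 0x2  ←
cnt:1 @ bit 2 → (0x9a>>2)&0x1 = 0x0
addr_hi:2 @ bit 3 → (0x9a>>3)&0x3 = 0x3
state:1 @ bit 5 → (0x9a>>5)&0x1 = 0x0
lvl:1 @ bit 6 → (0x9a>>6)&0x1 = 0x0
len:1 @ bit 7 → (0x9a>>7)&0x1 = 0x1
flags signed 2b, MSB=1: 2 - 4 = -2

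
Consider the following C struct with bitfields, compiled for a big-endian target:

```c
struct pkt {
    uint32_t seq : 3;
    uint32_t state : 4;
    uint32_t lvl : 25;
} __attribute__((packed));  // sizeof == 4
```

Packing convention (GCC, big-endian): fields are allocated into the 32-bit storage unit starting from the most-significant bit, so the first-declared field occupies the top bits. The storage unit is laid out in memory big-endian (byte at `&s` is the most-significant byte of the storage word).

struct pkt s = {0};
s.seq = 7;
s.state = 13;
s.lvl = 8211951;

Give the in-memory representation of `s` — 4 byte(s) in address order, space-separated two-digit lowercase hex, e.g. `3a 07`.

fa 7d 4d ef

[29+:3] seq=7 & 0x7 = 0x7; word=0xe0000000
[25+:4] state=13 & 0xf = 0xd; word=0xfa000000
[0+:25] lvl=8211951 & 0x1ffffff = 0x7d4def; word=0xfa7d4def
word = 0xfa7d4def → big-endian bytes:
  [0]=0xfa  [1]=0x7d  [2]=0x4d  [3]=0xef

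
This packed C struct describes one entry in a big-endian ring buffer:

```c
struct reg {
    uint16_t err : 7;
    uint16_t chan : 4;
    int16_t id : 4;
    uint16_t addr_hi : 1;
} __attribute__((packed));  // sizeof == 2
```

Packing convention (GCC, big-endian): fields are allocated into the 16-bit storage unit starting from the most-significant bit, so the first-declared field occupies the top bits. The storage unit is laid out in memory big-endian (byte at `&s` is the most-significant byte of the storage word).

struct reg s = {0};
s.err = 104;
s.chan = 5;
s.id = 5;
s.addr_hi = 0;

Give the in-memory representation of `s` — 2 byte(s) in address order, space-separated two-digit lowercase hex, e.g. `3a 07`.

[9+:7] err=104 & 0x7f = 0x68; word=0xd000
[5+:4] chan=5 & 0xf = 0x5; word=0xd0a0
[1+:4] id=5 & 0xf = 0x5; word=0xd0aa
[0+:1] addr_hi=0 & 0x1 = 0x0; word=0xd0aa
word = 0xd0aa → big-endian bytes:
  [0]=0xd0  [1]=0xaa

d0 aa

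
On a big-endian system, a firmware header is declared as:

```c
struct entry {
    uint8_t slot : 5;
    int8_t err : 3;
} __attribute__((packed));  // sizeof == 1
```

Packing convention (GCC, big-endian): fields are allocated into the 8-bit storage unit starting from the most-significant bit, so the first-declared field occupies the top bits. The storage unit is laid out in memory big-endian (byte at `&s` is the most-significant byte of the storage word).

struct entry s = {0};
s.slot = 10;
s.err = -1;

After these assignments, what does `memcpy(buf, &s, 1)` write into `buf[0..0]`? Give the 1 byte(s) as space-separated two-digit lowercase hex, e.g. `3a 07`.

57

slot (5b) val=10 bits=0xa at bit 3: 0x50
err (3b) val=-1 bits=0x7 at bit 0: 0x57
word = 0x57 → big-endian bytes:
  [0]=0x57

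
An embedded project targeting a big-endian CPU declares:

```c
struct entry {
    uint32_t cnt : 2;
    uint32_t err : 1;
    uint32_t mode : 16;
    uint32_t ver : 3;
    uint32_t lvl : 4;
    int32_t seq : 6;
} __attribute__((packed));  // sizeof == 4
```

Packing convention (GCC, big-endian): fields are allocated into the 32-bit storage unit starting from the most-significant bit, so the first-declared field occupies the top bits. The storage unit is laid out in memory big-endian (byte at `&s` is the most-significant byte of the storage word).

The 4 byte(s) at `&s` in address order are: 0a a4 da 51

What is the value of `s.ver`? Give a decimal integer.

[0]=0x0a [1]=0xa4 [2]=0xda [3]=0x51 (big-endian) → word 0x0aa4da51
cnt [30+:2] = (word>>30) & 0x3 = 0
err [29+:1] = (word>>29) & 0x1 = 0
mode [13+:16] = (word>>13) & 0xffff = 21798
ver [10+:3] = (word>>10) & 0x7 = 6  ←
lvl [6+:4] = (word>>6) & 0xf = 9
seq [0+:6] = (word>>0) & 0x3f = 17

6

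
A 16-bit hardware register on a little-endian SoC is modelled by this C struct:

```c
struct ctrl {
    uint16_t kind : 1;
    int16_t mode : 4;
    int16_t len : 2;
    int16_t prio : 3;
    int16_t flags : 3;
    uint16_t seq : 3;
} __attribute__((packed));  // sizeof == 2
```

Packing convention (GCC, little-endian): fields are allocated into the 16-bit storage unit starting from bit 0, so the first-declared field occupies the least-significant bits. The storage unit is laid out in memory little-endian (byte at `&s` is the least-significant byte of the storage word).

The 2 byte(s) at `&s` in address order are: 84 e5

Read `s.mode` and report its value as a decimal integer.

[0]=0x84 [1]=0xe5 (little-endian) → word 0xe584
kind:1 @ bit 0 → (0xe584>>0)&0x1 = 0x0
mode:4 @ bit 1 → (0xe584>>1)&0xf = 0x2  ←
len:2 @ bit 5 → (0xe584>>5)&0x3 = 0x0
prio:3 @ bit 7 → (0xe584>>7)&0x7 = 0x3
flags:3 @ bit 10 → (0xe584>>10)&0x7 = 0x1
seq:3 @ bit 13 → (0xe584>>13)&0x7 = 0x7
mode signed 4b, MSB=0: value = 2

2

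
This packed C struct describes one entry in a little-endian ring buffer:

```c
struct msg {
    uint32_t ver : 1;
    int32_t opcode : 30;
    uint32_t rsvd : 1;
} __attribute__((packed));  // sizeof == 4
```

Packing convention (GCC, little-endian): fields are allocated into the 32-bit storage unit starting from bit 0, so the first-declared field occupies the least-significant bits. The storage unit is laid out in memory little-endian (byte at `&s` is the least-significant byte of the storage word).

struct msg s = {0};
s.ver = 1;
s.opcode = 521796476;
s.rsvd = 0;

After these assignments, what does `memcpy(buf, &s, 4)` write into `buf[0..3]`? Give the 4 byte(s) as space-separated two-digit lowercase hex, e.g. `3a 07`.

ver (1b) val=1 bits=0x1 at bit 0: 0x00000001
opcode (30b) val=521796476 bits=0x1f19fb7c at bit 1: 0x3e33f6f9
rsvd (1b) val=0 bits=0x0 at bit 31: 0x3e33f6f9
word = 0x3e33f6f9 → little-endian bytes:
  [0]=0xf9  [1]=0xf6  [2]=0x33  [3]=0x3e

f9 f6 33 3e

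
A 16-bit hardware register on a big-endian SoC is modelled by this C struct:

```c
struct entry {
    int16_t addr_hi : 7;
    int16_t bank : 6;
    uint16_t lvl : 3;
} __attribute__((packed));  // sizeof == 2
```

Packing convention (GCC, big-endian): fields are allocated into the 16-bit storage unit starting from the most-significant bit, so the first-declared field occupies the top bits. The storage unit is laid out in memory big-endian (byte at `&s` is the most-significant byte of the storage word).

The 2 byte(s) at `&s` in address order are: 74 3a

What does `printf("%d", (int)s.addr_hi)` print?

[0]=0x74 [1]=0x3a (big-endian) → word 0x743a
addr_hi [9+:7] = (word>>9) & 0x7f = 58  ←
bank [3+:6] = (word>>3) & 0x3f = 7
lvl [0+:3] = (word>>0) & 0x7 = 2
addr_hi signed 7b, MSB=0: value = 58

58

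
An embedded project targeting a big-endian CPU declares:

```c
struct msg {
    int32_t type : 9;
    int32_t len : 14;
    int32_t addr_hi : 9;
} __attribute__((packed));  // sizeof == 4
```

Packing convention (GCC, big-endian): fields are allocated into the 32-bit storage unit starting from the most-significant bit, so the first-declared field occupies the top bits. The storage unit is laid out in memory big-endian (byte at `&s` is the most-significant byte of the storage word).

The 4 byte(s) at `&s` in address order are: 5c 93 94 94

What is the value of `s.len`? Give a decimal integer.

2506

[0]=0x5c [1]=0x93 [2]=0x94 [3]=0x94 (big-endian) → word 0x5c939494
type:9 @ bit 23 → (0x5c939494>>23)&0x1ff = 0xb9
len:14 @ bit 9 → (0x5c939494>>9)&0x3fff = 0x9ca  ←
addr_hi:9 @ bit 0 → (0x5c939494>>0)&0x1ff = 0x94
len signed 14b, MSB=0: value = 2506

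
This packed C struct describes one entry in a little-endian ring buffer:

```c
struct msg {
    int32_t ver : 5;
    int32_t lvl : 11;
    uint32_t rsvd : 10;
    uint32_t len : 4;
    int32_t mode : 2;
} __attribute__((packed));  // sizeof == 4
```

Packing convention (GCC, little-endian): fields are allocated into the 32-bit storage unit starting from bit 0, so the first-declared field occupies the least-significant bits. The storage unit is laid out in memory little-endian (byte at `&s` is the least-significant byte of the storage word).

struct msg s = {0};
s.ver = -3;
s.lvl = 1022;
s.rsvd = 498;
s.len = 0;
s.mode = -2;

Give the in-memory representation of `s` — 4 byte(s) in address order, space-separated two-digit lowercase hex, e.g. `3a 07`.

ver (5b) val=-3 bits=0x1d at bit 0: 0x0000001d
lvl (11b) val=1022 bits=0x3fe at bit 5: 0x00007fdd
rsvd (10b) val=498 bits=0x1f2 at bit 16: 0x01f27fdd
len (4b) val=0 bits=0x0 at bit 26: 0x01f27fdd
mode (2b) val=-2 bits=0x2 at bit 30: 0x81f27fdd
word = 0x81f27fdd → little-endian bytes:
  [0]=0xdd  [1]=0x7f  [2]=0xf2  [3]=0x81

dd 7f f2 81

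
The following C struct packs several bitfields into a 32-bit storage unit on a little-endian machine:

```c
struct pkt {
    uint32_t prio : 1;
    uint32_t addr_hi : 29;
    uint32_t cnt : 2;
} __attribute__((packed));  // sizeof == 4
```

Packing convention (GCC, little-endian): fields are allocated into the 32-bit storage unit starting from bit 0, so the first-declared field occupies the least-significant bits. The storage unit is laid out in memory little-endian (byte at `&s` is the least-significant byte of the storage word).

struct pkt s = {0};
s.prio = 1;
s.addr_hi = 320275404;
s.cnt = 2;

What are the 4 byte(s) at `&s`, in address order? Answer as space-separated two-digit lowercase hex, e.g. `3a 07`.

99 07 2e a6

prio (1b) val=1 bits=0x1 at bit 0: 0x00000001
addr_hi (29b) val=320275404 bits=0x131703cc at bit 1: 0x262e0799
cnt (2b) val=2 bits=0x2 at bit 30: 0xa62e0799
word = 0xa62e0799 → little-endian bytes:
  [0]=0x99  [1]=0x07  [2]=0x2e  [3]=0xa6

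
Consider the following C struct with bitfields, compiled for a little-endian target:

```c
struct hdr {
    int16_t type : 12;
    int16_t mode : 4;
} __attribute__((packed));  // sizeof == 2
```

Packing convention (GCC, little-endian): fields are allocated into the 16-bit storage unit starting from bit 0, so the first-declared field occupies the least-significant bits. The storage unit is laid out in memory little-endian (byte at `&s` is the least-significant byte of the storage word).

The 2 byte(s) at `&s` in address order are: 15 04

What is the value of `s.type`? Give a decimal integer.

1045

[0]=0x15 [1]=0x04 (little-endian) → word 0x0415
type [0+:12] = (word>>0) & 0xfff = 1045  ←
mode [12+:4] = (word>>12) & 0xf = 0
type signed 12b, MSB=0: value = 1045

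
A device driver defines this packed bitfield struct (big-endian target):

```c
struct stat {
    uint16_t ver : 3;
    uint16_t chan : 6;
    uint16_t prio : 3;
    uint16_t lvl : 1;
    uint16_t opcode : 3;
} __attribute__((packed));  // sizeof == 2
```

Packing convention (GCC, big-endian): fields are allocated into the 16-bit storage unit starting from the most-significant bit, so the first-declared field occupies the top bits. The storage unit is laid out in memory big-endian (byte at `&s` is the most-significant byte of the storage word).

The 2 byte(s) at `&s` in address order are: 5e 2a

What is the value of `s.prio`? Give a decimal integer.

2

[0]=0x5e [1]=0x2a (big-endian) → word 0x5e2a
ver:3 @ bit 13 → (0x5e2a>>13)&0x7 = 0x2
chan:6 @ bit 7 → (0x5e2a>>7)&0x3f = 0x3c
prio:3 @ bit 4 → (0x5e2a>>4)&0x7 = 0x2  ←
lvl:1 @ bit 3 → (0x5e2a>>3)&0x1 = 0x1
opcode:3 @ bit 0 → (0x5e2a>>0)&0x7 = 0x2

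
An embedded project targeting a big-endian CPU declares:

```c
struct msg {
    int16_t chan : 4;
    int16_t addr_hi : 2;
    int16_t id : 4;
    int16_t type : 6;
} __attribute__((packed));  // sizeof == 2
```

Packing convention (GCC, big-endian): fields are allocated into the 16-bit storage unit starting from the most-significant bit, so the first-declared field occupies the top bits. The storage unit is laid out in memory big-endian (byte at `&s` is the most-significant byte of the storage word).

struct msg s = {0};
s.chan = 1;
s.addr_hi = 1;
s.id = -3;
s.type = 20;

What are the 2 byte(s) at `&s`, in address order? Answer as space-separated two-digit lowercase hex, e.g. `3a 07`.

17 54

chan (4b) val=1 bits=0x1 at bit 12: 0x1000
addr_hi (2b) val=1 bits=0x1 at bit 10: 0x1400
id (4b) val=-3 bits=0xd at bit 6: 0x1740
type (6b) val=20 bits=0x14 at bit 0: 0x1754
word = 0x1754 → big-endian bytes:
  [0]=0x17  [1]=0x54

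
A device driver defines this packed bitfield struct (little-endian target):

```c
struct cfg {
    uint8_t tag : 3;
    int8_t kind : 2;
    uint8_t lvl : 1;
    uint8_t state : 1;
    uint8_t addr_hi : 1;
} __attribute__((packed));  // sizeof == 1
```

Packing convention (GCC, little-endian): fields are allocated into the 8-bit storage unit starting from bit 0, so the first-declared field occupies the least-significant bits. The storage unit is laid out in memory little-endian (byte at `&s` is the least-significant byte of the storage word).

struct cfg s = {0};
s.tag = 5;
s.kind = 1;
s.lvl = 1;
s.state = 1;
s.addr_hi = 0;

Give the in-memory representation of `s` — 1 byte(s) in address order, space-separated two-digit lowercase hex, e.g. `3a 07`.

tag:3 = 5 → 0x5 << 0 → word 0x05
kind:2 = 1 → 0x1 << 3 → word 0x0d
lvl:1 = 1 → 0x1 << 5 → word 0x2d
state:1 = 1 → 0x1 << 6 → word 0x6d
addr_hi:1 = 0 → 0x0 << 7 → word 0x6d
word = 0x6d → little-endian bytes:
  [0]=0x6d

6d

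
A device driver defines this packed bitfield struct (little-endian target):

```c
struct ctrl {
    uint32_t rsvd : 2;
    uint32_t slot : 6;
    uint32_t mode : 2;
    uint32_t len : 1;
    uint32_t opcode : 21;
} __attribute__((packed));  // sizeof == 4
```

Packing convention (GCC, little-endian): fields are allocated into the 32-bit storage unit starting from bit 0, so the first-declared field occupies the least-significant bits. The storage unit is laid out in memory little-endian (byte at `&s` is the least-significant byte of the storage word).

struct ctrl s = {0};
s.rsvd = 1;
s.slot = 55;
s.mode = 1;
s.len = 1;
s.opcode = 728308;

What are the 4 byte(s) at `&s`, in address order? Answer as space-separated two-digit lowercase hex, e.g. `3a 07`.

rsvd:2 = 1 → 0x1 << 0 → word 0x00000001
slot:6 = 55 → 0x37 << 2 → word 0x000000dd
mode:2 = 1 → 0x1 << 8 → word 0x000001dd
len:1 = 1 → 0x1 << 10 → word 0x000005dd
opcode:21 = 728308 → 0xb1cf4 << 11 → word 0x58e7a5dd
word = 0x58e7a5dd → little-endian bytes:
  [0]=0xdd  [1]=0xa5  [2]=0xe7  [3]=0x58

dd a5 e7 58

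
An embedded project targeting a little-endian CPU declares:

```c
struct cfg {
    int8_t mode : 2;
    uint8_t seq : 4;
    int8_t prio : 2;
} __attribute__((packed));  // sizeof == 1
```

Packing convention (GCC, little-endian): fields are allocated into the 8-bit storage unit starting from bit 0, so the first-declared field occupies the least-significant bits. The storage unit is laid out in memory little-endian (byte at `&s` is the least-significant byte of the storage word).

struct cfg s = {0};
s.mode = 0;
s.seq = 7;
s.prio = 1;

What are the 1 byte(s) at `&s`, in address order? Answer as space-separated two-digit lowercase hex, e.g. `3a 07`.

5c

mode (2b) val=0 bits=0x0 at bit 0: 0x00
seq (4b) val=7 bits=0x7 at bit 2: 0x1c
prio (2b) val=1 bits=0x1 at bit 6: 0x5c
word = 0x5c → little-endian bytes:
  [0]=0x5c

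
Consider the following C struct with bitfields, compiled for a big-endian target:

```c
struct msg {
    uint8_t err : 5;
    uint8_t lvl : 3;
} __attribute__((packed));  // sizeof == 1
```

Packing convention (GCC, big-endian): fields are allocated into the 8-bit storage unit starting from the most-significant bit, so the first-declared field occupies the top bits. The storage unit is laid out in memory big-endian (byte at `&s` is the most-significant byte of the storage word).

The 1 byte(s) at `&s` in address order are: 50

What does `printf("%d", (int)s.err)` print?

[0]=0x50 (big-endian) → word 0x50
err [3+:5] = (word>>3) & 0x1f = 10  ←
lvl [0+:3] = (word>>0) & 0x7 = 0

10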